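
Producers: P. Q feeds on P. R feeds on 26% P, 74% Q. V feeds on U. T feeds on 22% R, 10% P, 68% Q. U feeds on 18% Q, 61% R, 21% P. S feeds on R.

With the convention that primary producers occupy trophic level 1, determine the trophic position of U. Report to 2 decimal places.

3.24

Q: 1 + 1 = 2
R: 1 + (0.26×1 + 0.74×2) = 2.74
S: 1 + 2.74 = 3.74
T: 1 + (0.22×2.74 + 0.1×1 + 0.68×2) = 3.0628
U: 1 + (0.18×2 + 0.61×2.74 + 0.21×1) = 3.2414
V: 1 + 3.2414 = 4.2414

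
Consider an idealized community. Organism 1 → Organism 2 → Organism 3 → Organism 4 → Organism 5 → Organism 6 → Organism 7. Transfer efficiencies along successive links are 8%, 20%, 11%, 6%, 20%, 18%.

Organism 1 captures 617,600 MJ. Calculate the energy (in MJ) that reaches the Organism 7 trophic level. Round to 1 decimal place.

2.3 MJ

Organism 2: 617600 × 0.08 = 49408 MJ
Organism 3: 49408 × 0.2 = 9881.6 MJ
Organism 4: 9881.6 × 0.11 = 1086.976 MJ
Organism 5: 1086.976 × 0.06 = 65.21856 MJ
Organism 6: 65.21856 × 0.2 = 13.043712 MJ
Organism 7: 13.043712 × 0.18 = 2.34786816 MJ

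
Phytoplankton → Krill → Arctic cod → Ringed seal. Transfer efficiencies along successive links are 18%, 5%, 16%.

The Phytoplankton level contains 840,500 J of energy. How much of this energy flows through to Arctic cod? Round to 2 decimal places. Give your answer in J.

Krill: 840500 × 0.18 = 151290 J
Arctic cod: 151290 × 0.05 = 7564.5 J

7564.50 J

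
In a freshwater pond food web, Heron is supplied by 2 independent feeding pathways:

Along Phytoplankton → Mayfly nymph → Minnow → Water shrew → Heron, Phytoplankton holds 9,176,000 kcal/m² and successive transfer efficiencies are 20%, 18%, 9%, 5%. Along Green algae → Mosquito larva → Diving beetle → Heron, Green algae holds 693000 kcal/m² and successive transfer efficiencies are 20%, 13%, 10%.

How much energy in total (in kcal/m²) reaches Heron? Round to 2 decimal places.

3288.31 kcal/m²

Via Phytoplankton: 9176000 × 0.2 × 0.18 × 0.09 × 0.05 = 1486.512 kcal/m²
Via Green algae: 693000 × 0.2 × 0.13 × 0.1 = 1801.8 kcal/m²
Total at Heron: 1486.512 + 1801.8 = 3288.312 kcal/m²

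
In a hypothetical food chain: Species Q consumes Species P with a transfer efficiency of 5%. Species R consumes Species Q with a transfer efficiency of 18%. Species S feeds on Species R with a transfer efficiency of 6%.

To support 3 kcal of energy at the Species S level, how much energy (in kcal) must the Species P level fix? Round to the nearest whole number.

5556 kcal

Cumulative transfer efficiency: 0.05 × 0.18 × 0.06 = 0.00054
Species P energy = 3 / 0.00054 = 5556 kcal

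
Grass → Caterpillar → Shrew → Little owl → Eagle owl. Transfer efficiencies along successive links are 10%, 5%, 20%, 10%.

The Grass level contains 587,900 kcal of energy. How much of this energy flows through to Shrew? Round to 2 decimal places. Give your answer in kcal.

2939.50 kcal

Caterpillar: 587900 × 0.1 = 58790 kcal
Shrew: 58790 × 0.05 = 2939.5 kcal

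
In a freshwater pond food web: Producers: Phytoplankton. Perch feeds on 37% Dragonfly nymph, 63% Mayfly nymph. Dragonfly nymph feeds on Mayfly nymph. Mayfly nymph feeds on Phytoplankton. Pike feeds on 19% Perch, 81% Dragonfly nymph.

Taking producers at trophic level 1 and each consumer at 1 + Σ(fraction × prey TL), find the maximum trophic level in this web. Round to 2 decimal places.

4.07

Mayfly nymph: 1 + 1 = 2
Dragonfly nymph: 1 + 2 = 3
Perch: 1 + (0.37×3 + 0.63×2) = 3.37
Pike: 1 + (0.19×3.37 + 0.81×3) = 4.0703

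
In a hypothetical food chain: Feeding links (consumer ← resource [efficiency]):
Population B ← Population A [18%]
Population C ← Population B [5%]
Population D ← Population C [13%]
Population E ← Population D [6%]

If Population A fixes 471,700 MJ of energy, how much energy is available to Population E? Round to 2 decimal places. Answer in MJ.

33.11 MJ

Population B: 471700 × 0.18 = 84906 MJ
Population C: 84906 × 0.05 = 4245.3 MJ
Population D: 4245.3 × 0.13 = 551.889 MJ
Population E: 551.889 × 0.06 = 33.11334 MJ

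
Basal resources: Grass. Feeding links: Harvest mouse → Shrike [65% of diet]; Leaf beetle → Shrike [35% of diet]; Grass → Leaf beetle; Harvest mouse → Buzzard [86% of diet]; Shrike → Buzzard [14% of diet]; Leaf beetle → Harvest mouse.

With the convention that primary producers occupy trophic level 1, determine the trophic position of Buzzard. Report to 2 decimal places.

4.09

Leaf beetle: 1 + 1 = 2
Harvest mouse: 1 + 2 = 3
Shrike: 1 + (0.65×3 + 0.35×2) = 3.65
Buzzard: 1 + (0.86×3 + 0.14×3.65) = 4.091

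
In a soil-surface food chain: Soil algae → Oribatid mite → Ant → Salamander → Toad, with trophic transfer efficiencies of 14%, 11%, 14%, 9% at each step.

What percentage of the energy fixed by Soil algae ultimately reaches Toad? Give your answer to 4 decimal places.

Product of link efficiencies: 0.14 × 0.11 × 0.14 × 0.09 = 0.00019404
As a percentage: 0.00019404 × 100 = 0.0194%

0.0194%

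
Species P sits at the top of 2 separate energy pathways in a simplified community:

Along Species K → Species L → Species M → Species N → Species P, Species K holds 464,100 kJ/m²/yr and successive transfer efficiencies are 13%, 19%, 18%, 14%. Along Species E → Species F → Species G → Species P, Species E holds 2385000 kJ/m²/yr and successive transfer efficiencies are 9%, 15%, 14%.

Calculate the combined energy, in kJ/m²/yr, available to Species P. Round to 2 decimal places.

4796.52 kJ/m²/yr

Via Species K: 464100 × 0.13 × 0.19 × 0.18 × 0.14 = 288.874404 kJ/m²/yr
Via Species E: 2385000 × 0.09 × 0.15 × 0.14 = 4507.65 kJ/m²/yr
Total at Species P: 288.874404 + 4507.65 = 4796.524404 kJ/m²/yr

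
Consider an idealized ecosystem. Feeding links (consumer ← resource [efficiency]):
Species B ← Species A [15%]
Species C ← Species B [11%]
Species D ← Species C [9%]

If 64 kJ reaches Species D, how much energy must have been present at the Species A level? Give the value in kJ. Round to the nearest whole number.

Cumulative transfer efficiency: 0.15 × 0.11 × 0.09 = 0.001485
Species A energy = 64 / 0.001485 = 43098 kJ

43098 kJ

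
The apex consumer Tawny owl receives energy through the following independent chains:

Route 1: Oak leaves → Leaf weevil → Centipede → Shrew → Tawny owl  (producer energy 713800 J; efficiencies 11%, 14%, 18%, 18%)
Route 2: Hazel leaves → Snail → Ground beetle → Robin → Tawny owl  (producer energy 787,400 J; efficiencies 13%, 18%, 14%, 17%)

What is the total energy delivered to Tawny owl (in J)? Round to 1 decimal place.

794.7 J

Route 1: 713800 × 0.11 × 0.14 × 0.18 × 0.18 = 356.157648 J
Route 2: 787400 × 0.13 × 0.18 × 0.14 × 0.17 = 438.518808 J
Total at Tawny owl: 356.157648 + 438.518808 = 794.676456 J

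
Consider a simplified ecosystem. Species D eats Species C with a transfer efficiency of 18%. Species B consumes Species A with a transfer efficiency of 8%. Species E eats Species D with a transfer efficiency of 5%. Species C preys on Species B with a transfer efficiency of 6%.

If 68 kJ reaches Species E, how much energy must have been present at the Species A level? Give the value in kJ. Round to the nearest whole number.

1574074 kJ

Cumulative transfer efficiency: 0.08 × 0.06 × 0.18 × 0.05 = 0.0000432
Species A energy = 68 / 0.0000432 = 1574074 kJ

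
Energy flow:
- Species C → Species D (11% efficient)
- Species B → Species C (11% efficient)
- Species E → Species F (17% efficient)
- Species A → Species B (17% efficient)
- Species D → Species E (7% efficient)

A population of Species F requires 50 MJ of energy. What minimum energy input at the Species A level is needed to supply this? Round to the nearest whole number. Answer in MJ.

2042626 MJ

Cumulative transfer efficiency: 0.17 × 0.11 × 0.11 × 0.07 × 0.17 = 0.0000244783
Species A energy = 50 / 0.0000244783 = 2042626 MJ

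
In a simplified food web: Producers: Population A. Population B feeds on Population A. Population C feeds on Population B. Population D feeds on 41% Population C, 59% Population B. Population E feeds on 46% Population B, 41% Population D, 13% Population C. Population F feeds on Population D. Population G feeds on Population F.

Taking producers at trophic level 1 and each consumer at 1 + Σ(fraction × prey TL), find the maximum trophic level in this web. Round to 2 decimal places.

5.41

Population B: 1 + 1 = 2
Population C: 1 + 2 = 3
Population D: 1 + (0.41×3 + 0.59×2) = 3.41
Population E: 1 + (0.46×2 + 0.41×3.41 + 0.13×3) = 3.7081
Population F: 1 + 3.41 = 4.41
Population G: 1 + 4.41 = 5.41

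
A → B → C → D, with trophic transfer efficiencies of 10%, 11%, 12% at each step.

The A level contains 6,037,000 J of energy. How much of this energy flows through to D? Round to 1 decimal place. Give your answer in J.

7968.8 J

B: 6037000 × 0.1 = 603700 J
C: 603700 × 0.11 = 66407 J
D: 66407 × 0.12 = 7968.84 J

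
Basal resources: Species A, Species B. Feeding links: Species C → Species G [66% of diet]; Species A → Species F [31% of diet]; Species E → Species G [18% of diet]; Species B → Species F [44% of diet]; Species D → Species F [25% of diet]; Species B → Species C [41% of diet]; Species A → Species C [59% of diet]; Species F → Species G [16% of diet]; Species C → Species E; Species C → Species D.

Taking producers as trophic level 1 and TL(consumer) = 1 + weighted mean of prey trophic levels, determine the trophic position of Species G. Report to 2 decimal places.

3.26

Species C: 1 + (0.59×1 + 0.41×1) = 2
Species D: 1 + 2 = 3
Species E: 1 + 2 = 3
Species F: 1 + (0.44×1 + 0.25×3 + 0.31×1) = 2.5
Species G: 1 + (0.16×2.5 + 0.18×3 + 0.66×2) = 3.26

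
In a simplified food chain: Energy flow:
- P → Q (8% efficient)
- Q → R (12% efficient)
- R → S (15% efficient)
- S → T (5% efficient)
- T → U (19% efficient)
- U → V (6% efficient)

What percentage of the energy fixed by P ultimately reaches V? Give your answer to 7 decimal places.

0.0000821%

Product of link efficiencies: 0.08 × 0.12 × 0.15 × 0.05 × 0.19 × 0.06 = 0.0000008208
As a percentage: 0.0000008208 × 100 = 0.0000821%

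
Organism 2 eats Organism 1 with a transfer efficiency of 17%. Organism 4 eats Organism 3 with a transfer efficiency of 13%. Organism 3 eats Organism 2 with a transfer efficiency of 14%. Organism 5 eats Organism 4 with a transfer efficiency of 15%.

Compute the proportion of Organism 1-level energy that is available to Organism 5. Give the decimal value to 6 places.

Product of link efficiencies: 0.17 × 0.14 × 0.13 × 0.15 = 0.0004641

0.000464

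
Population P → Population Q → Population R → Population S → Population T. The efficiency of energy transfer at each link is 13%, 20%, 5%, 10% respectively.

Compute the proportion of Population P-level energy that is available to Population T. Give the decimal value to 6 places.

Product of link efficiencies: 0.13 × 0.2 × 0.05 × 0.1 = 0.00013

0.000130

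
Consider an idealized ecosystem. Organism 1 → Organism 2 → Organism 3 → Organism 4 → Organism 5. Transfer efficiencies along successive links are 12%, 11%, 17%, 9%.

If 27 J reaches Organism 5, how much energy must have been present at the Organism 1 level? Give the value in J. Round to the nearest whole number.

133690 J

Cumulative transfer efficiency: 0.12 × 0.11 × 0.17 × 0.09 = 0.00020196
Organism 1 energy = 27 / 0.00020196 = 133690 J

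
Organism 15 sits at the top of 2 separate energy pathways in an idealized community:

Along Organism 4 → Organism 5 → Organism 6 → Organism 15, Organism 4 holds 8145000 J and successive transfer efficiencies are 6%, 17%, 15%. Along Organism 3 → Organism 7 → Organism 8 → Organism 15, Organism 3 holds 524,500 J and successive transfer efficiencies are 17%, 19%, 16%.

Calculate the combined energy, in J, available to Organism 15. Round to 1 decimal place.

Via Organism 4: 8145000 × 0.06 × 0.17 × 0.15 = 12461.85 J
Via Organism 3: 524500 × 0.17 × 0.19 × 0.16 = 2710.616 J
Total at Organism 15: 12461.85 + 2710.616 = 15172.466 J

15172.5 J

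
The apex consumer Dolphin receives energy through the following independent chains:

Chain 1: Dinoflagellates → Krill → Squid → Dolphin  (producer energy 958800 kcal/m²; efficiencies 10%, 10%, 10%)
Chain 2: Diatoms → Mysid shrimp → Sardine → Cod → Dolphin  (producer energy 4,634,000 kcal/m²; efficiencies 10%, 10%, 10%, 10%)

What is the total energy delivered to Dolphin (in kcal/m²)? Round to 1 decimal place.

Chain 1: 958800 × 0.1 × 0.1 × 0.1 = 958.8 kcal/m²
Chain 2: 4634000 × 0.1 × 0.1 × 0.1 × 0.1 = 463.4 kcal/m²
Total at Dolphin: 958.8 + 463.4 = 1422.2 kcal/m²

1422.2 kcal/m²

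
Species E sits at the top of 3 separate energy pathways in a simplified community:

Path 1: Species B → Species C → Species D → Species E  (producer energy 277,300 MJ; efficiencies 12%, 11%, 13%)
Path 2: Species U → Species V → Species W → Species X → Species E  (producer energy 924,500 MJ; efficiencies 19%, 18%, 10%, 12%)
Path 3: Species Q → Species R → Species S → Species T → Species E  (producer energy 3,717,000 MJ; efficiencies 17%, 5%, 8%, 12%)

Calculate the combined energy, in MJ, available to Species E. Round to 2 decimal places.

1158.57 MJ

Path 1: 277300 × 0.12 × 0.11 × 0.13 = 475.8468 MJ
Path 2: 924500 × 0.19 × 0.18 × 0.1 × 0.12 = 379.4148 MJ
Path 3: 3717000 × 0.17 × 0.05 × 0.08 × 0.12 = 303.3072 MJ
Total at Species E: 475.8468 + 379.4148 + 303.3072 = 1158.5688 MJ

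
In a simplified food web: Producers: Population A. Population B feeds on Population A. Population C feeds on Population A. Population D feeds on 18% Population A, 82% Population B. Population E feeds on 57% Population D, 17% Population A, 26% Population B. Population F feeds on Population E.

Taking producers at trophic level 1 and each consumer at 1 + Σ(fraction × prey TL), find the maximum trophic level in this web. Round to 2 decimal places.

4.30

Population B: 1 + 1 = 2
Population C: 1 + 1 = 2
Population D: 1 + (0.18×1 + 0.82×2) = 2.82
Population E: 1 + (0.57×2.82 + 0.17×1 + 0.26×2) = 3.2974
Population F: 1 + 3.2974 = 4.2974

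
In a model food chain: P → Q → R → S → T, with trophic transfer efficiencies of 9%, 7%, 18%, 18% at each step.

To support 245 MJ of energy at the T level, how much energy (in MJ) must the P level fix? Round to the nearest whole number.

1200274 MJ

Cumulative transfer efficiency: 0.09 × 0.07 × 0.18 × 0.18 = 0.00020412
P energy = 245 / 0.00020412 = 1200274 MJ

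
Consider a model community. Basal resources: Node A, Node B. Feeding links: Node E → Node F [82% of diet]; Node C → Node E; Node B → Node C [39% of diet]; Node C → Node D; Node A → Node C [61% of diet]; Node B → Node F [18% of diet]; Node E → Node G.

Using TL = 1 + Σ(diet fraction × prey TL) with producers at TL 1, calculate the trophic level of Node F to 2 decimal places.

Node C: 1 + (0.61×1 + 0.39×1) = 2
Node D: 1 + 2 = 3
Node E: 1 + 2 = 3
Node F: 1 + (0.18×1 + 0.82×3) = 3.64
Node G: 1 + 3 = 4

3.64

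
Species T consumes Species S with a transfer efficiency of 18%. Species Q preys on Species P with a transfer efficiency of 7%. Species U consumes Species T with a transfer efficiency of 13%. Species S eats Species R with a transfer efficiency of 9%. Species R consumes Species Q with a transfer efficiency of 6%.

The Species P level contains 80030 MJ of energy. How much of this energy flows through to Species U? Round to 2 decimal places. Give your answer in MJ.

0.71 MJ

Species Q: 80030 × 0.07 = 5602.1 MJ
Species R: 5602.1 × 0.06 = 336.126 MJ
Species S: 336.126 × 0.09 = 30.25134 MJ
Species T: 30.25134 × 0.18 = 5.4452412 MJ
Species U: 5.4452412 × 0.13 = 0.707881356 MJ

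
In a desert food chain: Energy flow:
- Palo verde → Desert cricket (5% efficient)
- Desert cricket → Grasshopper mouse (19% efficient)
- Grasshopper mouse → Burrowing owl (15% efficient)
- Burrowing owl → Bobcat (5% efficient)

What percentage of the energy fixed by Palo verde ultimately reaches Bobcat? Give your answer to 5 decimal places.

Product of link efficiencies: 0.05 × 0.19 × 0.15 × 0.05 = 0.00007125
As a percentage: 0.00007125 × 100 = 0.00713%

0.00713%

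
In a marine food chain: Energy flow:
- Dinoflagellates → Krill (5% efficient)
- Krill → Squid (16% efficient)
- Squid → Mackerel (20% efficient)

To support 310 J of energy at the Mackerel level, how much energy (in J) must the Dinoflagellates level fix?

Cumulative transfer efficiency: 0.05 × 0.16 × 0.2 = 0.0016
Dinoflagellates energy = 310 / 0.0016 = 193750 J

193750 J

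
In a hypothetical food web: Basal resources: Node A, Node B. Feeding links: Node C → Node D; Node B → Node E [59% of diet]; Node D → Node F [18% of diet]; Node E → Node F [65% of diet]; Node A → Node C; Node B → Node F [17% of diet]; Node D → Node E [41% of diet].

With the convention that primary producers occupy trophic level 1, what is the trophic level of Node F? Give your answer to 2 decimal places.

3.54

Node C: 1 + 1 = 2
Node D: 1 + 2 = 3
Node E: 1 + (0.59×1 + 0.41×3) = 2.82
Node F: 1 + (0.18×3 + 0.65×2.82 + 0.17×1) = 3.543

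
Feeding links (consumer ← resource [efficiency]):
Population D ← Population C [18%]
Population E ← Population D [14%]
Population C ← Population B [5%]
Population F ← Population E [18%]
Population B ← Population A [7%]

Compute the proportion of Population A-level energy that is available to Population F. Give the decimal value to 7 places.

0.0000159

Product of link efficiencies: 0.07 × 0.05 × 0.18 × 0.14 × 0.18 = 0.000015876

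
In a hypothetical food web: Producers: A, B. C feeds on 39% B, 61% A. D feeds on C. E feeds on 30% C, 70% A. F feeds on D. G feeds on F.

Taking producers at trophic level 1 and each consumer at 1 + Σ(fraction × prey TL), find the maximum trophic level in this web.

5

C: 1 + (0.39×1 + 0.61×1) = 2
D: 1 + 2 = 3
E: 1 + (0.3×2 + 0.7×1) = 2.3
F: 1 + 3 = 4
G: 1 + 4 = 5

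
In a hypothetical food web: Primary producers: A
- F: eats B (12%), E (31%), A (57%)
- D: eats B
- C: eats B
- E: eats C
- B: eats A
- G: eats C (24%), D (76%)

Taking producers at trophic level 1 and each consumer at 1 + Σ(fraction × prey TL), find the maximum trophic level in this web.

4

B: 1 + 1 = 2
C: 1 + 2 = 3
D: 1 + 2 = 3
E: 1 + 3 = 4
F: 1 + (0.12×2 + 0.31×4 + 0.57×1) = 3.05
G: 1 + (0.24×3 + 0.76×3) = 4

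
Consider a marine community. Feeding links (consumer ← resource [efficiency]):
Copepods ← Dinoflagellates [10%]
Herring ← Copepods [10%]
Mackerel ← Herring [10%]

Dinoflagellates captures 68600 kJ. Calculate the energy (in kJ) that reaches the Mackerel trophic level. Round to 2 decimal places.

68.60 kJ

Copepods: 68600 × 0.1 = 6860 kJ
Herring: 6860 × 0.1 = 686 kJ
Mackerel: 686 × 0.1 = 68.6 kJ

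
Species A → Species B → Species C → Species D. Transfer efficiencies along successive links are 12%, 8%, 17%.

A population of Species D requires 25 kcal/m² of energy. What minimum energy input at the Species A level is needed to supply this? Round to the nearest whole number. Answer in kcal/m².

15319 kcal/m²

Cumulative transfer efficiency: 0.12 × 0.08 × 0.17 = 0.001632
Species A energy = 25 / 0.001632 = 15319 kcal/m²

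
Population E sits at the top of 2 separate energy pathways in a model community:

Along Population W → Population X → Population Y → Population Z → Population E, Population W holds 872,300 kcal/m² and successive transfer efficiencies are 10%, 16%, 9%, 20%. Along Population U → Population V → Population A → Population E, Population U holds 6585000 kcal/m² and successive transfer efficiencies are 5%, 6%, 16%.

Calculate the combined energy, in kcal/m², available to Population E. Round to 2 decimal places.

Via Population W: 872300 × 0.1 × 0.16 × 0.09 × 0.2 = 251.2224 kcal/m²
Via Population U: 6585000 × 0.05 × 0.06 × 0.16 = 3160.8 kcal/m²
Total at Population E: 251.2224 + 3160.8 = 3412.0224 kcal/m²

3412.02 kcal/m²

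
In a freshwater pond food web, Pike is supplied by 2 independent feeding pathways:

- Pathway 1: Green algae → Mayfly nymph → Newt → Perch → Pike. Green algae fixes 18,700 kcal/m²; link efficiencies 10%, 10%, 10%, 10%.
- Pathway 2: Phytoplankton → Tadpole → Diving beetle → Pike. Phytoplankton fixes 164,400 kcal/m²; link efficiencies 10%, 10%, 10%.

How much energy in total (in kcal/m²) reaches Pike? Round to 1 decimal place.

166.3 kcal/m²

Pathway 1: 18700 × 0.1 × 0.1 × 0.1 × 0.1 = 1.87 kcal/m²
Pathway 2: 164400 × 0.1 × 0.1 × 0.1 = 164.4 kcal/m²
Total at Pike: 1.87 + 164.4 = 166.27 kcal/m²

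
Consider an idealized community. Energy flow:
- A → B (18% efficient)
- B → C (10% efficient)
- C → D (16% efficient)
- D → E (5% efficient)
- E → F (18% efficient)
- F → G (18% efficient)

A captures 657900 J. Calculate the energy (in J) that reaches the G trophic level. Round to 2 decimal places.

B: 657900 × 0.18 = 118422 J
C: 118422 × 0.1 = 11842.2 J
D: 11842.2 × 0.16 = 1894.752 J
E: 1894.752 × 0.05 = 94.7376 J
F: 94.7376 × 0.18 = 17.052768 J
G: 17.052768 × 0.18 = 3.06949824 J

3.07 J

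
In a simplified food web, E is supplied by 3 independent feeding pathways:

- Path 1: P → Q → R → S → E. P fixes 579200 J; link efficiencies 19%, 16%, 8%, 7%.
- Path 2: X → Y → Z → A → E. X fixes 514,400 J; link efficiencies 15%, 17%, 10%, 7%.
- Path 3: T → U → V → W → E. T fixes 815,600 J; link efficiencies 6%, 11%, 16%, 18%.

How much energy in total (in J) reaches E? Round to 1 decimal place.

345.5 J

Path 1: 579200 × 0.19 × 0.16 × 0.08 × 0.07 = 98.603008 J
Path 2: 514400 × 0.15 × 0.17 × 0.1 × 0.07 = 91.8204 J
Path 3: 815600 × 0.06 × 0.11 × 0.16 × 0.18 = 155.029248 J
Total at E: 98.603008 + 91.8204 + 155.029248 = 345.452656 J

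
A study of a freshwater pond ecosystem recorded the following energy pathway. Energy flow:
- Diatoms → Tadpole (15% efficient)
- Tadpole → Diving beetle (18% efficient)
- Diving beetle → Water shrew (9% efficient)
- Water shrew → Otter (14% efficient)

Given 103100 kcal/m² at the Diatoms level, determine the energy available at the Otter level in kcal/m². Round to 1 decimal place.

Tadpole: 103100 × 0.15 = 15465 kcal/m²
Diving beetle: 15465 × 0.18 = 2783.7 kcal/m²
Water shrew: 2783.7 × 0.09 = 250.533 kcal/m²
Otter: 250.533 × 0.14 = 35.07462 kcal/m²

35.1 kcal/m²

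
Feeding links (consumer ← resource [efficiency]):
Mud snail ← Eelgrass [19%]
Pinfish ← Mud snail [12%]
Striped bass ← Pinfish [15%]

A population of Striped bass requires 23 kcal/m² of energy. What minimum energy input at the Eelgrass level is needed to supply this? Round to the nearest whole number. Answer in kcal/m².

Cumulative transfer efficiency: 0.19 × 0.12 × 0.15 = 0.00342
Eelgrass energy = 23 / 0.00342 = 6725 kcal/m²

6725 kcal/m²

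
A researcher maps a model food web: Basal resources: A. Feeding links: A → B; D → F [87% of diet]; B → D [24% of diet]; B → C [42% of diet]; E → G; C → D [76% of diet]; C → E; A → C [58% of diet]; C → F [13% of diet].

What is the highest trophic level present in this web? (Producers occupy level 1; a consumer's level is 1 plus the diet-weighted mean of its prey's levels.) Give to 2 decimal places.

B: 1 + 1 = 2
C: 1 + (0.58×1 + 0.42×2) = 2.42
D: 1 + (0.76×2.42 + 0.24×2) = 3.3192
E: 1 + 2.42 = 3.42
F: 1 + (0.13×2.42 + 0.87×3.3192) = 4.202304
G: 1 + 3.42 = 4.42

4.42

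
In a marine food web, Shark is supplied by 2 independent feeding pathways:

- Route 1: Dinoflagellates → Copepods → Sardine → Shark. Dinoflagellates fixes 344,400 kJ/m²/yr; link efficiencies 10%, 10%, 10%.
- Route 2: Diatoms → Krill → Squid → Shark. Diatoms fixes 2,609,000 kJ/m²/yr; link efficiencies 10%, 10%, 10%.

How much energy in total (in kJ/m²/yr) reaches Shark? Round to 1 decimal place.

Route 1: 344400 × 0.1 × 0.1 × 0.1 = 344.4 kJ/m²/yr
Route 2: 2609000 × 0.1 × 0.1 × 0.1 = 2609 kJ/m²/yr
Total at Shark: 344.4 + 2609 = 2953.4 kJ/m²/yr

2953.4 kJ/m²/yr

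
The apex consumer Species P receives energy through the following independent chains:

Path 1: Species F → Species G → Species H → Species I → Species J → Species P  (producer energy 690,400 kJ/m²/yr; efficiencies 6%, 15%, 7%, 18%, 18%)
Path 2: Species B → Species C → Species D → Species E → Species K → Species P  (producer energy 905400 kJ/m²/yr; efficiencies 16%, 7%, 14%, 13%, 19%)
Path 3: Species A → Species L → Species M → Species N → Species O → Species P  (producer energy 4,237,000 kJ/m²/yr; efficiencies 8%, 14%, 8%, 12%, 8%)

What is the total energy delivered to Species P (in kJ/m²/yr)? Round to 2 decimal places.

Path 1: 690400 × 0.06 × 0.15 × 0.07 × 0.18 × 0.18 = 14.0924448 kJ/m²/yr
Path 2: 905400 × 0.16 × 0.07 × 0.14 × 0.13 × 0.19 = 35.06577984 kJ/m²/yr
Path 3: 4237000 × 0.08 × 0.14 × 0.08 × 0.12 × 0.08 = 36.4449792 kJ/m²/yr
Total at Species P: 14.0924448 + 35.06577984 + 36.4449792 = 85.60320384 kJ/m²/yr

85.60 kJ/m²/yr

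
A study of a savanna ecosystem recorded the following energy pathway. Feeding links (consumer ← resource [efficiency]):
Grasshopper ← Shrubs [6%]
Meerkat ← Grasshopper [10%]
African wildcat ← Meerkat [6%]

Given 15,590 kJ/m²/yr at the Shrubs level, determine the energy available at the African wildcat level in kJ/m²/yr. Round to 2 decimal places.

Grasshopper: 15590 × 0.06 = 935.4 kJ/m²/yr
Meerkat: 935.4 × 0.1 = 93.54 kJ/m²/yr
African wildcat: 93.54 × 0.06 = 5.6124 kJ/m²/yr

5.61 kJ/m²/yr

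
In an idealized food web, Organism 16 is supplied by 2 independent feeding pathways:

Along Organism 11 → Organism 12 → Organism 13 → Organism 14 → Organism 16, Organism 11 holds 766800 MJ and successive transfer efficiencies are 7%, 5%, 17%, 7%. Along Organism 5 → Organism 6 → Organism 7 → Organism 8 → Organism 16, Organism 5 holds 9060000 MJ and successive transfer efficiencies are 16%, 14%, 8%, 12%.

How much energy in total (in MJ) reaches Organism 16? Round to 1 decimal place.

1980.2 MJ

Via Organism 11: 766800 × 0.07 × 0.05 × 0.17 × 0.07 = 31.93722 MJ
Via Organism 5: 9060000 × 0.16 × 0.14 × 0.08 × 0.12 = 1948.2624 MJ
Total at Organism 16: 31.93722 + 1948.2624 = 1980.19962 MJ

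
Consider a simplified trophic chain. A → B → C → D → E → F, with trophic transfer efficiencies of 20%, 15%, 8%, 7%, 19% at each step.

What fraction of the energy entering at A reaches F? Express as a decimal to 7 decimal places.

0.0000319

Product of link efficiencies: 0.2 × 0.15 × 0.08 × 0.07 × 0.19 = 0.00003192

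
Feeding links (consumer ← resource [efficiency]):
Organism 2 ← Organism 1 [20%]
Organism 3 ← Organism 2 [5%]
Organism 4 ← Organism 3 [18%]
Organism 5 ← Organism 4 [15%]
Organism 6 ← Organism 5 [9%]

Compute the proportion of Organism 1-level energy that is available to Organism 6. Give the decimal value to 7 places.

Product of link efficiencies: 0.2 × 0.05 × 0.18 × 0.15 × 0.09 = 0.0000243

0.0000243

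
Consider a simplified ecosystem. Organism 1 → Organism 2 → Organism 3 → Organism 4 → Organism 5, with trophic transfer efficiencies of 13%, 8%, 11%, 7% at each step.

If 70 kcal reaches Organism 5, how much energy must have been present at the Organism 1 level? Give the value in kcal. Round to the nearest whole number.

874126 kcal

Cumulative transfer efficiency: 0.13 × 0.08 × 0.11 × 0.07 = 0.00008008
Organism 1 energy = 70 / 0.00008008 = 874126 kcal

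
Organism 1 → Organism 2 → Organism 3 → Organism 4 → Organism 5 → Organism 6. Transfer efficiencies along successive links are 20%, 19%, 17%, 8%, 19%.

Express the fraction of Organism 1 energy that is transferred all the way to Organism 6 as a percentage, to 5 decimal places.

0.00982%

Product of link efficiencies: 0.2 × 0.19 × 0.17 × 0.08 × 0.19 = 0.000098192
As a percentage: 0.000098192 × 100 = 0.00982%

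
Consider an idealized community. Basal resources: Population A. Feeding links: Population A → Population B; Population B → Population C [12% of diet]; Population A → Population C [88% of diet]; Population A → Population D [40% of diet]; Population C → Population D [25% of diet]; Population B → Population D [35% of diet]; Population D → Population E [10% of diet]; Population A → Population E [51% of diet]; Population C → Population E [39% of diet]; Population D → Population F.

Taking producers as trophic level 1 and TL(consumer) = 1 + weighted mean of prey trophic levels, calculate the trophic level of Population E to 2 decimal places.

2.60

Population B: 1 + 1 = 2
Population C: 1 + (0.12×2 + 0.88×1) = 2.12
Population D: 1 + (0.4×1 + 0.25×2.12 + 0.35×2) = 2.63
Population E: 1 + (0.1×2.63 + 0.51×1 + 0.39×2.12) = 2.5998
Population F: 1 + 2.63 = 3.63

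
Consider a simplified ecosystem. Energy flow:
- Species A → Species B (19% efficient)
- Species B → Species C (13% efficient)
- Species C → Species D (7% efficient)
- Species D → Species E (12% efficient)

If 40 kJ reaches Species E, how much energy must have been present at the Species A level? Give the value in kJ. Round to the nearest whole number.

Cumulative transfer efficiency: 0.19 × 0.13 × 0.07 × 0.12 = 0.00020748
Species A energy = 40 / 0.00020748 = 192790 kJ

192790 kJ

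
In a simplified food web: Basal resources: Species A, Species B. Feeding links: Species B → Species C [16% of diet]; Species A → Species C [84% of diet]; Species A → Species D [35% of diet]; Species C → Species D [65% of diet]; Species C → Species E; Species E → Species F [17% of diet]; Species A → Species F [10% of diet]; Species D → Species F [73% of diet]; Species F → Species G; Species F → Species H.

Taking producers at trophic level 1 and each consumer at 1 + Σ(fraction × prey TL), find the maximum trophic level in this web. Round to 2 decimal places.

Species C: 1 + (0.16×1 + 0.84×1) = 2
Species D: 1 + (0.35×1 + 0.65×2) = 2.65
Species E: 1 + 2 = 3
Species F: 1 + (0.17×3 + 0.1×1 + 0.73×2.65) = 3.5445
Species G: 1 + 3.5445 = 4.5445
Species H: 1 + 3.5445 = 4.5445

4.54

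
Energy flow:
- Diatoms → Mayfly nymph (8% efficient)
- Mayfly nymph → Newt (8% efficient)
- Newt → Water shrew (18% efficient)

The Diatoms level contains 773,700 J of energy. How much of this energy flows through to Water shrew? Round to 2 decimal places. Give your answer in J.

891.30 J

Mayfly nymph: 773700 × 0.08 = 61896 J
Newt: 61896 × 0.08 = 4951.68 J
Water shrew: 4951.68 × 0.18 = 891.3024 J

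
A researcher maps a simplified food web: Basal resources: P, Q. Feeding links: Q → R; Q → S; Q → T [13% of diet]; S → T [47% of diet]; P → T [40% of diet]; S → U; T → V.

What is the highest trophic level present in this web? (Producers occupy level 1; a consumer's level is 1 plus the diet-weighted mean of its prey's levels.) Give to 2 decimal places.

3.47

R: 1 + 1 = 2
S: 1 + 1 = 2
T: 1 + (0.13×1 + 0.47×2 + 0.4×1) = 2.47
U: 1 + 2 = 3
V: 1 + 2.47 = 3.47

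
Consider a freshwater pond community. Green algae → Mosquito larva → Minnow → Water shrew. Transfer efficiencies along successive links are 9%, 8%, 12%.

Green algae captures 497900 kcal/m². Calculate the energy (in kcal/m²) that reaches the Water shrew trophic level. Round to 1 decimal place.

430.2 kcal/m²

Mosquito larva: 497900 × 0.09 = 44811 kcal/m²
Minnow: 44811 × 0.08 = 3584.88 kcal/m²
Water shrew: 3584.88 × 0.12 = 430.1856 kcal/m²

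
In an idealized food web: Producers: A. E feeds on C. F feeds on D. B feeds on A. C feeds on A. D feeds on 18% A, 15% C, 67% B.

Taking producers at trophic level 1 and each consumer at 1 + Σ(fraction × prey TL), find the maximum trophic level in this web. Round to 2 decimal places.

B: 1 + 1 = 2
C: 1 + 1 = 2
D: 1 + (0.18×1 + 0.15×2 + 0.67×2) = 2.82
E: 1 + 2 = 3
F: 1 + 2.82 = 3.82

3.82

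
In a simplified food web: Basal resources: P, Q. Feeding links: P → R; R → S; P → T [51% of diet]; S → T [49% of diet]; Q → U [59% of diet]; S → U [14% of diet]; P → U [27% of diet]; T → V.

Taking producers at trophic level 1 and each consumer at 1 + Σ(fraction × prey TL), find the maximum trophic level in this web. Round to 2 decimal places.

R: 1 + 1 = 2
S: 1 + 2 = 3
T: 1 + (0.51×1 + 0.49×3) = 2.98
U: 1 + (0.59×1 + 0.14×3 + 0.27×1) = 2.28
V: 1 + 2.98 = 3.98

3.98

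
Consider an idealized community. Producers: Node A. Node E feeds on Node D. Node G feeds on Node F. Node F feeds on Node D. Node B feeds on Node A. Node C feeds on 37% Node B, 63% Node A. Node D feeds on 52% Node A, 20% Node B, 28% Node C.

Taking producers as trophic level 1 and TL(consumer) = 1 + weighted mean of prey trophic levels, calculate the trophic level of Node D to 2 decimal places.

2.58

Node B: 1 + 1 = 2
Node C: 1 + (0.37×2 + 0.63×1) = 2.37
Node D: 1 + (0.52×1 + 0.2×2 + 0.28×2.37) = 2.5836
Node E: 1 + 2.5836 = 3.5836
Node F: 1 + 2.5836 = 3.5836
Node G: 1 + 3.5836 = 4.5836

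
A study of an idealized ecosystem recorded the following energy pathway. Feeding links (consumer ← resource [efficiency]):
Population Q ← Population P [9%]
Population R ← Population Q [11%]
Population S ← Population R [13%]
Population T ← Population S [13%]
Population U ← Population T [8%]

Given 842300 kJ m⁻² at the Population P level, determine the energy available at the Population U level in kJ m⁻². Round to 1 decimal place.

Population Q: 842300 × 0.09 = 75807 kJ m⁻²
Population R: 75807 × 0.11 = 8338.77 kJ m⁻²
Population S: 8338.77 × 0.13 = 1084.0401 kJ m⁻²
Population T: 1084.0401 × 0.13 = 140.925213 kJ m⁻²
Population U: 140.925213 × 0.08 = 11.27401704 kJ m⁻²

11.3 kJ m⁻²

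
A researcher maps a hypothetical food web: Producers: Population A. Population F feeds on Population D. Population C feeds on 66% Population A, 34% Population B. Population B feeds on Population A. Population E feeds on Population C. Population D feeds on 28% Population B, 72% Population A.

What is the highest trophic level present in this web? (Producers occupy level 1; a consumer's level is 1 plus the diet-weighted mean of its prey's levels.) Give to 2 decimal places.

3.34

Population B: 1 + 1 = 2
Population C: 1 + (0.66×1 + 0.34×2) = 2.34
Population D: 1 + (0.28×2 + 0.72×1) = 2.28
Population E: 1 + 2.34 = 3.34
Population F: 1 + 2.28 = 3.28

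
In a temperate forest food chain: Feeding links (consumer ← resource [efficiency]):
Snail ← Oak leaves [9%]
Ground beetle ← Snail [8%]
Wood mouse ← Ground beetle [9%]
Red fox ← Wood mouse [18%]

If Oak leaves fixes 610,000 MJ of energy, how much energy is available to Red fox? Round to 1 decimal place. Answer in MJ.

71.2 MJ

Snail: 610000 × 0.09 = 54900 MJ
Ground beetle: 54900 × 0.08 = 4392 MJ
Wood mouse: 4392 × 0.09 = 395.28 MJ
Red fox: 395.28 × 0.18 = 71.1504 MJ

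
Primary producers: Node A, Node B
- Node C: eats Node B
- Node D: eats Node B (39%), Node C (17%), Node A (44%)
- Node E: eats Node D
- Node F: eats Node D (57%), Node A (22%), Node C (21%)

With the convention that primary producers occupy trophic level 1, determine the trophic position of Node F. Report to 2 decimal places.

Node C: 1 + 1 = 2
Node D: 1 + (0.39×1 + 0.17×2 + 0.44×1) = 2.17
Node E: 1 + 2.17 = 3.17
Node F: 1 + (0.57×2.17 + 0.22×1 + 0.21×2) = 2.8769

2.88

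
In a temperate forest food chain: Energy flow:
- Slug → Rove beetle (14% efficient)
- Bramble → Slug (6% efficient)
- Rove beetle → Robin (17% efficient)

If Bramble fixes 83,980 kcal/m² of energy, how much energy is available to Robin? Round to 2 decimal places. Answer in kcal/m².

119.92 kcal/m²

Slug: 83980 × 0.06 = 5038.8 kcal/m²
Rove beetle: 5038.8 × 0.14 = 705.432 kcal/m²
Robin: 705.432 × 0.17 = 119.92344 kcal/m²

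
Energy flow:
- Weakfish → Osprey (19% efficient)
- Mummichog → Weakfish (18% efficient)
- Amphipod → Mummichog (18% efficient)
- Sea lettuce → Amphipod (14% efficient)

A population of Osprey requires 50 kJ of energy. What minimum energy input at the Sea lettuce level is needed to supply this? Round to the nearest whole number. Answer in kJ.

58015 kJ

Cumulative transfer efficiency: 0.14 × 0.18 × 0.18 × 0.19 = 0.00086184
Sea lettuce energy = 50 / 0.00086184 = 58015 kJ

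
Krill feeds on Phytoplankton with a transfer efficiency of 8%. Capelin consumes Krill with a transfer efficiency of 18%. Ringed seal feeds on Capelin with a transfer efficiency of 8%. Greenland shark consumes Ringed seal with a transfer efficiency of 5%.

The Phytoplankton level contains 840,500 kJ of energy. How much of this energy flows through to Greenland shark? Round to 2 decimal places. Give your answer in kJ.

Krill: 840500 × 0.08 = 67240 kJ
Capelin: 67240 × 0.18 = 12103.2 kJ
Ringed seal: 12103.2 × 0.08 = 968.256 kJ
Greenland shark: 968.256 × 0.05 = 48.4128 kJ

48.41 kJ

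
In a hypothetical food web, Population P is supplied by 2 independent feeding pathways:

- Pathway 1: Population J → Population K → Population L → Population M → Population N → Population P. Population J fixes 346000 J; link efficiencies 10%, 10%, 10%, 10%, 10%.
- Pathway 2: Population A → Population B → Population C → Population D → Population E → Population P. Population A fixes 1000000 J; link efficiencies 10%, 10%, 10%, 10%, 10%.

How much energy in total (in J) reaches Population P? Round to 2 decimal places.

Pathway 1: 346000 × 0.1 × 0.1 × 0.1 × 0.1 × 0.1 = 3.46 J
Pathway 2: 1000000 × 0.1 × 0.1 × 0.1 × 0.1 × 0.1 = 10 J
Total at Population P: 3.46 + 10 = 13.46 J

13.46 J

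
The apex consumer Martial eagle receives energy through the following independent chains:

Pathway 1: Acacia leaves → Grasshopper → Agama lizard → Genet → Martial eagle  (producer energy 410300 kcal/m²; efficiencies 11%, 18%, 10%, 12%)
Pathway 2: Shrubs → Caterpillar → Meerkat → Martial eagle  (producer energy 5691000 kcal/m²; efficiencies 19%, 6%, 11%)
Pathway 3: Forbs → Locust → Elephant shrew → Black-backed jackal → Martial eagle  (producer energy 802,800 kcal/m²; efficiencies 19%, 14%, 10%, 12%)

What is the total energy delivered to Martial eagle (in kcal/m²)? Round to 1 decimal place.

Pathway 1: 410300 × 0.11 × 0.18 × 0.1 × 0.12 = 97.48728 kcal/m²
Pathway 2: 5691000 × 0.19 × 0.06 × 0.11 = 7136.514 kcal/m²
Pathway 3: 802800 × 0.19 × 0.14 × 0.1 × 0.12 = 256.25376 kcal/m²
Total at Martial eagle: 97.48728 + 7136.514 + 256.25376 = 7490.25504 kcal/m²

7490.3 kcal/m²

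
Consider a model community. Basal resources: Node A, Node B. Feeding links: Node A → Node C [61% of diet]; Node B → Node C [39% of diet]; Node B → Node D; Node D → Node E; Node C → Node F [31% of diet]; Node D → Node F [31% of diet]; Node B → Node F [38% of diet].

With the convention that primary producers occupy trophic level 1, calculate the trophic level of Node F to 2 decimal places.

2.62

Node C: 1 + (0.61×1 + 0.39×1) = 2
Node D: 1 + 1 = 2
Node E: 1 + 2 = 3
Node F: 1 + (0.31×2 + 0.31×2 + 0.38×1) = 2.62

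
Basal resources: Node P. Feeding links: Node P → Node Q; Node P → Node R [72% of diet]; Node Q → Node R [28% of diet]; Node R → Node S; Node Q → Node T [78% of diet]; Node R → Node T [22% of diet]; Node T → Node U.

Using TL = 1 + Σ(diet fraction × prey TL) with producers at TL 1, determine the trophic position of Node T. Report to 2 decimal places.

Node Q: 1 + 1 = 2
Node R: 1 + (0.72×1 + 0.28×2) = 2.28
Node S: 1 + 2.28 = 3.28
Node T: 1 + (0.78×2 + 0.22×2.28) = 3.0616
Node U: 1 + 3.0616 = 4.0616

3.06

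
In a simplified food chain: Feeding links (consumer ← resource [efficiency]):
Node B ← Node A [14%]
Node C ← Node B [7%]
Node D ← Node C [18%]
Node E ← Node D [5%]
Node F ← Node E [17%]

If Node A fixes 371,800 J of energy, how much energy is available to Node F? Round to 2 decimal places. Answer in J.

5.57 J

Node B: 371800 × 0.14 = 52052 J
Node C: 52052 × 0.07 = 3643.64 J
Node D: 3643.64 × 0.18 = 655.8552 J
Node E: 655.8552 × 0.05 = 32.79276 J
Node F: 32.79276 × 0.17 = 5.5747692 J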